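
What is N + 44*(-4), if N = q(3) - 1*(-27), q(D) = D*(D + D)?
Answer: -131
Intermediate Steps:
q(D) = 2*D**2 (q(D) = D*(2*D) = 2*D**2)
N = 45 (N = 2*3**2 - 1*(-27) = 2*9 + 27 = 18 + 27 = 45)
N + 44*(-4) = 45 + 44*(-4) = 45 - 176 = -131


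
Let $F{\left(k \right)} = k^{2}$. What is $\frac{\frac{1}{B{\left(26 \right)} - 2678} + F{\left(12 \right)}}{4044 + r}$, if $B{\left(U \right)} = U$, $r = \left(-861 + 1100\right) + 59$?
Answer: $\frac{381887}{11514984} \approx 0.033164$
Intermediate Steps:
$r = 298$ ($r = 239 + 59 = 298$)
$\frac{\frac{1}{B{\left(26 \right)} - 2678} + F{\left(12 \right)}}{4044 + r} = \frac{\frac{1}{26 - 2678} + 12^{2}}{4044 + 298} = \frac{\frac{1}{-2652} + 144}{4342} = \left(- \frac{1}{2652} + 144\right) \frac{1}{4342} = \frac{381887}{2652} \cdot \frac{1}{4342} = \frac{381887}{11514984}$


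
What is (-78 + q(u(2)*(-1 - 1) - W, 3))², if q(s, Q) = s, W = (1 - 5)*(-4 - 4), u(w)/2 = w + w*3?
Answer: 20164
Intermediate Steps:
u(w) = 8*w (u(w) = 2*(w + w*3) = 2*(w + 3*w) = 2*(4*w) = 8*w)
W = 32 (W = -4*(-8) = 32)
(-78 + q(u(2)*(-1 - 1) - W, 3))² = (-78 + ((8*2)*(-1 - 1) - 1*32))² = (-78 + (16*(-2) - 32))² = (-78 + (-32 - 32))² = (-78 - 64)² = (-142)² = 20164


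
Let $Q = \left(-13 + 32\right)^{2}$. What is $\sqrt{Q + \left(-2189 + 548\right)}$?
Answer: $16 i \sqrt{5} \approx 35.777 i$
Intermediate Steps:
$Q = 361$ ($Q = 19^{2} = 361$)
$\sqrt{Q + \left(-2189 + 548\right)} = \sqrt{361 + \left(-2189 + 548\right)} = \sqrt{361 - 1641} = \sqrt{-1280} = 16 i \sqrt{5}$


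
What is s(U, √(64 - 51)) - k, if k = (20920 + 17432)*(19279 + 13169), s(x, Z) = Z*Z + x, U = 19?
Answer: -1244445664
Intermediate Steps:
s(x, Z) = x + Z² (s(x, Z) = Z² + x = x + Z²)
k = 1244445696 (k = 38352*32448 = 1244445696)
s(U, √(64 - 51)) - k = (19 + (√(64 - 51))²) - 1*1244445696 = (19 + (√13)²) - 1244445696 = (19 + 13) - 1244445696 = 32 - 1244445696 = -1244445664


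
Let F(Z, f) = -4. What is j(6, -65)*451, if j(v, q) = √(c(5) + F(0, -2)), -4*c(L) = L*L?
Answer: 451*I*√41/2 ≈ 1443.9*I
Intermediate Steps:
c(L) = -L²/4 (c(L) = -L*L/4 = -L²/4)
j(v, q) = I*√41/2 (j(v, q) = √(-¼*5² - 4) = √(-¼*25 - 4) = √(-25/4 - 4) = √(-41/4) = I*√41/2)
j(6, -65)*451 = (I*√41/2)*451 = 451*I*√41/2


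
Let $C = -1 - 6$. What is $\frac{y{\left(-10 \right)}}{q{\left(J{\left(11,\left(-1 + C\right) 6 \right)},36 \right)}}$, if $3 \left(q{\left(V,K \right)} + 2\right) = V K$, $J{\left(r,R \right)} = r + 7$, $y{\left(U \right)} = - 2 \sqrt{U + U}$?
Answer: $- \frac{2 i \sqrt{5}}{107} \approx - 0.041796 i$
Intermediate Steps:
$C = -7$ ($C = -1 - 6 = -7$)
$y{\left(U \right)} = - 2 \sqrt{2} \sqrt{U}$ ($y{\left(U \right)} = - 2 \sqrt{2 U} = - 2 \sqrt{2} \sqrt{U}$)
$J{\left(r,R \right)} = 7 + r$
$q{\left(V,K \right)} = -2 + \frac{K V}{3}$ ($q{\left(V,K \right)} = -2 + \frac{V K}{3} = -2 + \frac{K V}{3}$)
$\frac{y{\left(-10 \right)}}{q{\left(J{\left(11,\left(-1 + C\right) 6 \right)},36 \right)}} = \frac{\left(-2\right) \sqrt{2} \sqrt{-10}}{-2 + \frac{1}{3} \cdot 36 \left(7 + 11\right)} = \frac{\left(-2\right) \sqrt{2} i \sqrt{10}}{-2 + \frac{1}{3} \cdot 36 \cdot 18} = \frac{\left(-4\right) i \sqrt{5}}{-2 + 216} = \frac{\left(-4\right) i \sqrt{5}}{214} = - 4 i \sqrt{5} \cdot \frac{1}{214} = - \frac{2 i \sqrt{5}}{107}$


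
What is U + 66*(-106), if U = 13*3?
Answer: -6957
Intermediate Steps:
U = 39
U + 66*(-106) = 39 + 66*(-106) = 39 - 6996 = -6957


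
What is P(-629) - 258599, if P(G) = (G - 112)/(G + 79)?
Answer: -142228709/550 ≈ -2.5860e+5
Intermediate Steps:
P(G) = (-112 + G)/(79 + G)
P(-629) - 258599 = (-112 - 629)/(79 - 629) - 258599 = -741/(-550) - 258599 = -1/550*(-741) - 258599 = 741/550 - 258599 = -142228709/550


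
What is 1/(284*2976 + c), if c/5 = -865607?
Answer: -1/3482851 ≈ -2.8712e-7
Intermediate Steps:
c = -4328035 (c = 5*(-865607) = -4328035)
1/(284*2976 + c) = 1/(284*2976 - 4328035) = 1/(845184 - 4328035) = 1/(-3482851) = -1/3482851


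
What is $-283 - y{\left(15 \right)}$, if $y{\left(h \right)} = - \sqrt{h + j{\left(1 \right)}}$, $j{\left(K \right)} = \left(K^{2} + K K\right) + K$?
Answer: $-283 + 3 \sqrt{2} \approx -278.76$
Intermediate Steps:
$j{\left(K \right)} = K + 2 K^{2}$ ($j{\left(K \right)} = \left(K^{2} + K^{2}\right) + K = 2 K^{2} + K = K + 2 K^{2}$)
$y{\left(h \right)} = - \sqrt{3 + h}$ ($y{\left(h \right)} = - \sqrt{h + 1 \left(1 + 2 \cdot 1\right)} = - \sqrt{h + 1 \left(1 + 2\right)} = - \sqrt{h + 1 \cdot 3} = - \sqrt{h + 3} = - \sqrt{3 + h}$)
$-283 - y{\left(15 \right)} = -283 - - \sqrt{3 + 15} = -283 - - \sqrt{18} = -283 - - 3 \sqrt{2} = -283 + 3 \sqrt{2}$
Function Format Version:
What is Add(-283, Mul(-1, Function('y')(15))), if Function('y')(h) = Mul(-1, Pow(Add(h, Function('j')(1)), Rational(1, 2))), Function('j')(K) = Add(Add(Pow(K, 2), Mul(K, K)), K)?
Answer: Add(-283, Mul(3, Pow(2, Rational(1, 2)))) ≈ -278.76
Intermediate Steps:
Function('j')(K) = Add(K, Mul(2, Pow(K, 2))) (Function('j')(K) = Add(Add(Pow(K, 2), Pow(K, 2)), K) = Add(Mul(2, Pow(K, 2)), K) = Add(K, Mul(2, Pow(K, 2))))
Function('y')(h) = Mul(-1, Pow(Add(3, h), Rational(1, 2))) (Function('y')(h) = Mul(-1, Pow(Add(h, Mul(1, Add(1, Mul(2, 1)))), Rational(1, 2))) = Mul(-1, Pow(Add(h, Mul(1, Add(1, 2))), Rational(1, 2))) = Mul(-1, Pow(Add(h, Mul(1, 3)), Rational(1, 2))) = Mul(-1, Pow(Add(h, 3), Rational(1, 2))) = Mul(-1, Pow(Add(3, h), Rational(1, 2))))
Add(-283, Mul(-1, Function('y')(15))) = Add(-283, Mul(-1, Mul(-1, Pow(Add(3, 15), Rational(1, 2))))) = Add(-283, Mul(-1, Mul(-1, Pow(18, Rational(1, 2))))) = Add(-283, Mul(-1, Mul(-1, Mul(3, Pow(2, Rational(1, 2)))))) = Add(-283, Mul(-1, Mul(-3, Pow(2, Rational(1, 2))))) = Add(-283, Mul(3, Pow(2, Rational(1, 2))))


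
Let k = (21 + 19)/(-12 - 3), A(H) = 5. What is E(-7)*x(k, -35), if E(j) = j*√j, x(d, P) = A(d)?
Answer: -35*I*√7 ≈ -92.601*I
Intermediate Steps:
k = -8/3 (k = 40/(-15) = 40*(-1/15) = -8/3 ≈ -2.6667)
x(d, P) = 5
E(j) = j^(3/2)
E(-7)*x(k, -35) = (-7)^(3/2)*5 = -7*I*√7*5 = -35*I*√7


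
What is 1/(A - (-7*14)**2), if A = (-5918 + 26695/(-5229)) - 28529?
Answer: -5229/230369374 ≈ -2.2698e-5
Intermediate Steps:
A = -180150058/5229 (A = (-5918 + 26695*(-1/5229)) - 28529 = (-5918 - 26695/5229) - 28529 = -30971917/5229 - 28529 = -180150058/5229 ≈ -34452.)
1/(A - (-7*14)**2) = 1/(-180150058/5229 - (-7*14)**2) = 1/(-180150058/5229 - 1*(-98)**2) = 1/(-180150058/5229 - 1*9604) = 1/(-180150058/5229 - 9604) = 1/(-230369374/5229) = -5229/230369374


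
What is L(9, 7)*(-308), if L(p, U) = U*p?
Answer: -19404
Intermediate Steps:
L(9, 7)*(-308) = (7*9)*(-308) = 63*(-308) = -19404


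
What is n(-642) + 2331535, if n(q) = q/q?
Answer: 2331536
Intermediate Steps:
n(q) = 1
n(-642) + 2331535 = 1 + 2331535 = 2331536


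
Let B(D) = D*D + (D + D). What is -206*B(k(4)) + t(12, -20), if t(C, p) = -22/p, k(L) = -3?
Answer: -6169/10 ≈ -616.90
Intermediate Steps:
B(D) = D² + 2*D
-206*B(k(4)) + t(12, -20) = -(-618)*(2 - 3) - 22/(-20) = -(-618)*(-1) - 22*(-1/20) = -206*3 + 11/10 = -618 + 11/10 = -6169/10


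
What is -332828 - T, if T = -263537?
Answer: -69291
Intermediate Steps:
-332828 - T = -332828 - 1*(-263537) = -332828 + 263537 = -69291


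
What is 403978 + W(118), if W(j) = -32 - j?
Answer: 403828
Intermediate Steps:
403978 + W(118) = 403978 + (-32 - 1*118) = 403978 + (-32 - 118) = 403978 - 150 = 403828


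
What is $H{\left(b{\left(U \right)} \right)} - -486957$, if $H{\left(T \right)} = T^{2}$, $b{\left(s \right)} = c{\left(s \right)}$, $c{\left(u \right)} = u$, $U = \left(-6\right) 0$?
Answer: $486957$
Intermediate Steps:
$U = 0$
$b{\left(s \right)} = s$
$H{\left(b{\left(U \right)} \right)} - -486957 = 0^{2} - -486957 = 0 + 486957 = 486957$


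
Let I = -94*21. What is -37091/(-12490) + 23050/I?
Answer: -107338433/12327630 ≈ -8.7071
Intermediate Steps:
I = -1974
-37091/(-12490) + 23050/I = -37091/(-12490) + 23050/(-1974) = -37091*(-1/12490) + 23050*(-1/1974) = 37091/12490 - 11525/987 = -107338433/12327630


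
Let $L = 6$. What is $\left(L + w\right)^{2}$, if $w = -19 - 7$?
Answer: $400$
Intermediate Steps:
$w = -26$ ($w = -19 - 7 = -26$)
$\left(L + w\right)^{2} = \left(6 - 26\right)^{2} = \left(-20\right)^{2} = 400$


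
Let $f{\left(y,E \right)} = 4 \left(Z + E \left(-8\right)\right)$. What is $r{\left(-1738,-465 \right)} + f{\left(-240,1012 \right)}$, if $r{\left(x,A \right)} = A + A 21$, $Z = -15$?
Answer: $-42674$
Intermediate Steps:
$f{\left(y,E \right)} = -60 - 32 E$ ($f{\left(y,E \right)} = 4 \left(-15 + E \left(-8\right)\right) = 4 \left(-15 - 8 E\right) = -60 - 32 E$)
$r{\left(x,A \right)} = 22 A$ ($r{\left(x,A \right)} = A + 21 A = 22 A$)
$r{\left(-1738,-465 \right)} + f{\left(-240,1012 \right)} = 22 \left(-465\right) - 32444 = -10230 - 32444 = -42674$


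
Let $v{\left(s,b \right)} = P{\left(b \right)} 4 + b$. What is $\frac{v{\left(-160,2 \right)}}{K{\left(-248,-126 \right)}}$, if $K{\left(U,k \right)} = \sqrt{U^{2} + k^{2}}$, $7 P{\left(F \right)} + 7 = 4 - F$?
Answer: $- \frac{3 \sqrt{19345}}{135415} \approx -0.0030813$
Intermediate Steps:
$P{\left(F \right)} = - \frac{3}{7} - \frac{F}{7}$ ($P{\left(F \right)} = -1 + \frac{4 - F}{7} = -1 - \left(- \frac{4}{7} + \frac{F}{7}\right) = - \frac{3}{7} - \frac{F}{7}$)
$v{\left(s,b \right)} = - \frac{12}{7} + \frac{3 b}{7}$ ($v{\left(s,b \right)} = \left(- \frac{3}{7} - \frac{b}{7}\right) 4 + b = \left(- \frac{12}{7} - \frac{4 b}{7}\right) + b = - \frac{12}{7} + \frac{3 b}{7}$)
$\frac{v{\left(-160,2 \right)}}{K{\left(-248,-126 \right)}} = \frac{- \frac{12}{7} + \frac{3}{7} \cdot 2}{\sqrt{\left(-248\right)^{2} + \left(-126\right)^{2}}} = \frac{- \frac{12}{7} + \frac{6}{7}}{\sqrt{61504 + 15876}} = - \frac{6}{7 \sqrt{77380}} = - \frac{6}{7 \cdot 2 \sqrt{19345}} = - \frac{6 \frac{\sqrt{19345}}{38690}}{7} = - \frac{3 \sqrt{19345}}{135415}$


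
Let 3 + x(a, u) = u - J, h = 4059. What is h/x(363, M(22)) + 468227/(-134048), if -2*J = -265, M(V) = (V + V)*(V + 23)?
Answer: -639087739/494503072 ≈ -1.2924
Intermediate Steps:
M(V) = 2*V*(23 + V) (M(V) = (2*V)*(23 + V) = 2*V*(23 + V))
J = 265/2 (J = -½*(-265) = 265/2 ≈ 132.50)
x(a, u) = -271/2 + u (x(a, u) = -3 + (u - 1*265/2) = -3 + (u - 265/2) = -3 + (-265/2 + u) = -271/2 + u)
h/x(363, M(22)) + 468227/(-134048) = 4059/(-271/2 + 2*22*(23 + 22)) + 468227/(-134048) = 4059/(-271/2 + 2*22*45) + 468227*(-1/134048) = 4059/(-271/2 + 1980) - 468227/134048 = 4059/(3689/2) - 468227/134048 = 4059*(2/3689) - 468227/134048 = 8118/3689 - 468227/134048 = -639087739/494503072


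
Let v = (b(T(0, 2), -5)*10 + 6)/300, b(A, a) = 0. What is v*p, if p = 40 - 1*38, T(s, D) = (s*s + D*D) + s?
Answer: 1/25 ≈ 0.040000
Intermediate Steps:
T(s, D) = s + D² + s² (T(s, D) = (s² + D²) + s = (D² + s²) + s = s + D² + s²)
p = 2 (p = 40 - 38 = 2)
v = 1/50 (v = (0*10 + 6)/300 = (0 + 6)*(1/300) = 6*(1/300) = 1/50 ≈ 0.020000)
v*p = (1/50)*2 = 1/25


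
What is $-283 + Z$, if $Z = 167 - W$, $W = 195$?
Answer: $-311$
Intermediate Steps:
$Z = -28$ ($Z = 167 - 195 = -28$)
$-283 + Z = -283 - 28 = -311$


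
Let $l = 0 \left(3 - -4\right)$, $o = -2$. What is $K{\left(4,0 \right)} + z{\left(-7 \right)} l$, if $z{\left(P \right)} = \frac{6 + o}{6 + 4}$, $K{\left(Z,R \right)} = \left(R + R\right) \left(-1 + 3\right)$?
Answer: $0$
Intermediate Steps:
$l = 0$ ($l = 0 \left(3 + 4\right) = 0 \cdot 7 = 0$)
$K{\left(Z,R \right)} = 4 R$ ($K{\left(Z,R \right)} = 2 R 2 = 4 R$)
$z{\left(P \right)} = \frac{2}{5}$ ($z{\left(P \right)} = \frac{6 - 2}{6 + 4} = \frac{4}{10} = 4 \cdot \frac{1}{10} = \frac{2}{5}$)
$K{\left(4,0 \right)} + z{\left(-7 \right)} l = 4 \cdot 0 + \frac{2}{5} \cdot 0 = 0 + 0 = 0$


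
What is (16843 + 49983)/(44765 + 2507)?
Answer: 33413/23636 ≈ 1.4136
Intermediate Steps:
(16843 + 49983)/(44765 + 2507) = 66826/47272 = 66826*(1/47272) = 33413/23636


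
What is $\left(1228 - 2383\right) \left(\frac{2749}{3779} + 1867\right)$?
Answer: $- \frac{8152154010}{3779} \approx -2.1572 \cdot 10^{6}$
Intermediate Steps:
$\left(1228 - 2383\right) \left(\frac{2749}{3779} + 1867\right) = - 1155 \left(2749 \cdot \frac{1}{3779} + 1867\right) = - 1155 \left(\frac{2749}{3779} + 1867\right) = \left(-1155\right) \frac{7058142}{3779} = - \frac{8152154010}{3779}$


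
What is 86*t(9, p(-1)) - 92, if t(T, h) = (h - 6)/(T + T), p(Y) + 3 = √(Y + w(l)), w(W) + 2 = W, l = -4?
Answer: -135 + 43*I*√7/9 ≈ -135.0 + 12.641*I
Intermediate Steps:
w(W) = -2 + W
p(Y) = -3 + √(-6 + Y) (p(Y) = -3 + √(Y + (-2 - 4)) = -3 + √(Y - 6) = -3 + √(-6 + Y))
t(T, h) = (-6 + h)/(2*T) (t(T, h) = (-6 + h)/((2*T)) = (-6 + h)*(1/(2*T)) = (-6 + h)/(2*T))
86*t(9, p(-1)) - 92 = 86*((½)*(-6 + (-3 + √(-6 - 1)))/9) - 92 = 86*((½)*(⅑)*(-6 + (-3 + √(-7)))) - 92 = 86*((½)*(⅑)*(-6 + (-3 + I*√7))) - 92 = 86*((½)*(⅑)*(-9 + I*√7)) - 92 = 86*(-½ + I*√7/18) - 92 = (-43 + 43*I*√7/9) - 92 = -135 + 43*I*√7/9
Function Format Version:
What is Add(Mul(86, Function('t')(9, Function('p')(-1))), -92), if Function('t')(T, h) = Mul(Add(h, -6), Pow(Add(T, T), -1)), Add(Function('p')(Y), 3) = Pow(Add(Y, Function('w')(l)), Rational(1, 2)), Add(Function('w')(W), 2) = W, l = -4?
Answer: Add(-135, Mul(Rational(43, 9), I, Pow(7, Rational(1, 2)))) ≈ Add(-135.00, Mul(12.641, I))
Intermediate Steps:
Function('w')(W) = Add(-2, W)
Function('p')(Y) = Add(-3, Pow(Add(-6, Y), Rational(1, 2))) (Function('p')(Y) = Add(-3, Pow(Add(Y, Add(-2, -4)), Rational(1, 2))) = Add(-3, Pow(Add(Y, -6), Rational(1, 2))) = Add(-3, Pow(Add(-6, Y), Rational(1, 2))))
Function('t')(T, h) = Mul(Rational(1, 2), Pow(T, -1), Add(-6, h)) (Function('t')(T, h) = Mul(Add(-6, h), Pow(Mul(2, T), -1)) = Mul(Add(-6, h), Mul(Rational(1, 2), Pow(T, -1))) = Mul(Rational(1, 2), Pow(T, -1), Add(-6, h)))
Add(Mul(86, Function('t')(9, Function('p')(-1))), -92) = Add(Mul(86, Mul(Rational(1, 2), Pow(9, -1), Add(-6, Add(-3, Pow(Add(-6, -1), Rational(1, 2)))))), -92) = Add(Mul(86, Mul(Rational(1, 2), Rational(1, 9), Add(-6, Add(-3, Pow(-7, Rational(1, 2)))))), -92) = Add(Mul(86, Mul(Rational(1, 2), Rational(1, 9), Add(-6, Add(-3, Mul(I, Pow(7, Rational(1, 2))))))), -92) = Add(Mul(86, Mul(Rational(1, 2), Rational(1, 9), Add(-9, Mul(I, Pow(7, Rational(1, 2)))))), -92) = Add(Mul(86, Add(Rational(-1, 2), Mul(Rational(1, 18), I, Pow(7, Rational(1, 2))))), -92) = Add(Add(-43, Mul(Rational(43, 9), I, Pow(7, Rational(1, 2)))), -92) = Add(-135, Mul(Rational(43, 9), I, Pow(7, Rational(1, 2))))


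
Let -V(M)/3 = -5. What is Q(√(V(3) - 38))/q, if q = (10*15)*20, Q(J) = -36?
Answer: -3/250 ≈ -0.012000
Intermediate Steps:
V(M) = 15 (V(M) = -3*(-5) = 15)
q = 3000 (q = 150*20 = 3000)
Q(√(V(3) - 38))/q = -36/3000 = -36*1/3000 = -3/250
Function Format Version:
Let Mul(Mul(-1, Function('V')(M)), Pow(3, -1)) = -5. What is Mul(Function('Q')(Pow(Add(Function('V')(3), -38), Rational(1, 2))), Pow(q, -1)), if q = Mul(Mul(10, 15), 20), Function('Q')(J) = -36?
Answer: Rational(-3, 250) ≈ -0.012000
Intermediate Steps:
Function('V')(M) = 15 (Function('V')(M) = Mul(-3, -5) = 15)
q = 3000 (q = Mul(150, 20) = 3000)
Mul(Function('Q')(Pow(Add(Function('V')(3), -38), Rational(1, 2))), Pow(q, -1)) = Mul(-36, Pow(3000, -1)) = Mul(-36, Rational(1, 3000)) = Rational(-3, 250)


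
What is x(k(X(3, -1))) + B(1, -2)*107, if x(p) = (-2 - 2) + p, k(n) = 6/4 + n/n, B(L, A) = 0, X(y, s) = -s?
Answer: -3/2 ≈ -1.5000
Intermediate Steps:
k(n) = 5/2 (k(n) = 6*(¼) + 1 = 3/2 + 1 = 5/2)
x(p) = -4 + p
x(k(X(3, -1))) + B(1, -2)*107 = (-4 + 5/2) + 0*107 = -3/2 + 0 = -3/2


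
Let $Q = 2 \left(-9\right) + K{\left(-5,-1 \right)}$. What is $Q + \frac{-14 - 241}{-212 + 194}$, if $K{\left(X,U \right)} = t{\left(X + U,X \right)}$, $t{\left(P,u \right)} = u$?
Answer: $- \frac{53}{6} \approx -8.8333$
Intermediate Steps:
$K{\left(X,U \right)} = X$
$Q = -23$ ($Q = 2 \left(-9\right) - 5 = -18 - 5 = -23$)
$Q + \frac{-14 - 241}{-212 + 194} = -23 + \frac{-14 - 241}{-212 + 194} = -23 - \frac{255}{-18} = -23 - - \frac{85}{6} = -23 + \frac{85}{6} = - \frac{53}{6}$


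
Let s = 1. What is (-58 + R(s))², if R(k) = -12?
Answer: 4900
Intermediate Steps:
(-58 + R(s))² = (-58 - 12)² = (-70)² = 4900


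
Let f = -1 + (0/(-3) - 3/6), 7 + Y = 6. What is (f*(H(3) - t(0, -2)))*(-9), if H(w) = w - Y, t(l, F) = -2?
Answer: 81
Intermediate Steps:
Y = -1 (Y = -7 + 6 = -1)
H(w) = 1 + w (H(w) = w - 1*(-1) = w + 1 = 1 + w)
f = -3/2 (f = -1 + (0*(-1/3) - 3*1/6) = -1 + (0 - 1/2) = -1 - 1/2 = -3/2 ≈ -1.5000)
(f*(H(3) - t(0, -2)))*(-9) = -3*((1 + 3) - 1*(-2))/2*(-9) = -3*(4 + 2)/2*(-9) = -3/2*6*(-9) = -9*(-9) = 81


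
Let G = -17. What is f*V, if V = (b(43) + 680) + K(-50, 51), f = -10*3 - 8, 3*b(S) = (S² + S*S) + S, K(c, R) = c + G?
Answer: -70680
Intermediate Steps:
K(c, R) = -17 + c (K(c, R) = c - 17 = -17 + c)
b(S) = S/3 + 2*S²/3 (b(S) = ((S² + S*S) + S)/3 = ((S² + S²) + S)/3 = (2*S² + S)/3 = (S + 2*S²)/3 = S/3 + 2*S²/3)
f = -38 (f = -30 - 8 = -38)
V = 1860 (V = ((⅓)*43*(1 + 2*43) + 680) + (-17 - 50) = ((⅓)*43*(1 + 86) + 680) - 67 = ((⅓)*43*87 + 680) - 67 = (1247 + 680) - 67 = 1927 - 67 = 1860)
f*V = -38*1860 = -70680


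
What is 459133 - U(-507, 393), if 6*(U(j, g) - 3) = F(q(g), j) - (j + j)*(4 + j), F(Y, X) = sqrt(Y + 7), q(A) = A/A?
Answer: 544137 - sqrt(2)/3 ≈ 5.4414e+5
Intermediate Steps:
q(A) = 1
F(Y, X) = sqrt(7 + Y)
U(j, g) = 3 + sqrt(2)/3 - j*(4 + j)/3 (U(j, g) = 3 + (sqrt(7 + 1) - (j + j)*(4 + j))/6 = 3 + (sqrt(8) - 2*j*(4 + j))/6 = 3 + (2*sqrt(2) - 2*j*(4 + j))/6 = 3 + (sqrt(2)/3 - j*(4 + j)/3) = 3 + sqrt(2)/3 - j*(4 + j)/3)
459133 - U(-507, 393) = 459133 - (3 - 4/3*(-507) - 1/3*(-507)**2 + sqrt(2)/3) = 459133 - (3 + 676 - 1/3*257049 + sqrt(2)/3) = 459133 - (3 + 676 - 85683 + sqrt(2)/3) = 459133 - (-85004 + sqrt(2)/3) = 459133 + (85004 - sqrt(2)/3) = 544137 - sqrt(2)/3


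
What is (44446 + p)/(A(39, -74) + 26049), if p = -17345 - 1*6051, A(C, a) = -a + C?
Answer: 10525/13081 ≈ 0.80460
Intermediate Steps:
A(C, a) = C - a
p = -23396 (p = -17345 - 6051 = -23396)
(44446 + p)/(A(39, -74) + 26049) = (44446 - 23396)/((39 - 1*(-74)) + 26049) = 21050/((39 + 74) + 26049) = 21050/(113 + 26049) = 21050/26162 = 21050*(1/26162) = 10525/13081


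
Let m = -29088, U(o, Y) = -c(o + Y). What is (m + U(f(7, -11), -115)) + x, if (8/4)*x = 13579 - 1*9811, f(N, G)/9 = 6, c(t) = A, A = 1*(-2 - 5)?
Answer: -27197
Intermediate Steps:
A = -7 (A = 1*(-7) = -7)
c(t) = -7
f(N, G) = 54 (f(N, G) = 9*6 = 54)
U(o, Y) = 7 (U(o, Y) = -1*(-7) = 7)
x = 1884 (x = (13579 - 1*9811)/2 = (13579 - 9811)/2 = (½)*3768 = 1884)
(m + U(f(7, -11), -115)) + x = (-29088 + 7) + 1884 = -29081 + 1884 = -27197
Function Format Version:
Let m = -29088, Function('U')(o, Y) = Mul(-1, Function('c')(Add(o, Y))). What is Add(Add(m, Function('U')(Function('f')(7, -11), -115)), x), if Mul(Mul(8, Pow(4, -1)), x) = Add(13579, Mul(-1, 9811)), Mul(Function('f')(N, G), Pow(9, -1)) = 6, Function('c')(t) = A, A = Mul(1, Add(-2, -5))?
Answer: -27197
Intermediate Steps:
A = -7 (A = Mul(1, -7) = -7)
Function('c')(t) = -7
Function('f')(N, G) = 54 (Function('f')(N, G) = Mul(9, 6) = 54)
Function('U')(o, Y) = 7 (Function('U')(o, Y) = Mul(-1, -7) = 7)
x = 1884 (x = Mul(Rational(1, 2), Add(13579, Mul(-1, 9811))) = Mul(Rational(1, 2), Add(13579, -9811)) = Mul(Rational(1, 2), 3768) = 1884)
Add(Add(m, Function('U')(Function('f')(7, -11), -115)), x) = Add(Add(-29088, 7), 1884) = Add(-29081, 1884) = -27197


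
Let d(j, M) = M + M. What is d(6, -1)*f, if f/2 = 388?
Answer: -1552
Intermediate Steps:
f = 776 (f = 2*388 = 776)
d(j, M) = 2*M
d(6, -1)*f = (2*(-1))*776 = -2*776 = -1552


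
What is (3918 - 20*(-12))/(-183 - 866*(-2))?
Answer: 4158/1549 ≈ 2.6843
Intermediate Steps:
(3918 - 20*(-12))/(-183 - 866*(-2)) = (3918 + 240)/(-183 + 1732) = 4158/1549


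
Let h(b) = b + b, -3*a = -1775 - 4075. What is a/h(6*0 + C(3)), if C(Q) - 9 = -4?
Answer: 195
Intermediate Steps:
C(Q) = 5 (C(Q) = 9 - 4 = 5)
a = 1950 (a = -(-1775 - 4075)/3 = -1/3*(-5850) = 1950)
h(b) = 2*b
a/h(6*0 + C(3)) = 1950/((2*(6*0 + 5))) = 1950/((2*(0 + 5))) = 1950/((2*5)) = 1950/10 = 1950*(1/10) = 195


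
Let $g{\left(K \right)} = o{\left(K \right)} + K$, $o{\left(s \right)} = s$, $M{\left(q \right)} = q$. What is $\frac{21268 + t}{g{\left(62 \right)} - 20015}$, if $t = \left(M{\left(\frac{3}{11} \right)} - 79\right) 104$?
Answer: $- \frac{143884}{218801} \approx -0.6576$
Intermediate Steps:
$t = - \frac{90064}{11}$ ($t = \left(\frac{3}{11} - 79\right) 104 = \left(- \frac{866}{11}\right) 104 = - \frac{90064}{11} \approx -8187.6$)
$g{\left(K \right)} = 2 K$ ($g{\left(K \right)} = K + K = 2 K$)
$\frac{21268 + t}{g{\left(62 \right)} - 20015} = \frac{21268 - \frac{90064}{11}}{2 \cdot 62 - 20015} = \frac{143884}{11 \left(124 - 20015\right)} = \frac{143884}{11 \left(-19891\right)} = \frac{143884}{11} \left(- \frac{1}{19891}\right) = - \frac{143884}{218801}$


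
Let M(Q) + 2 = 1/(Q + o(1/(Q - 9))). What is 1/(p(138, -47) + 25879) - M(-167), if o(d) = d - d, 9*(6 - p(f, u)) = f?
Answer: 25999516/12960703 ≈ 2.0060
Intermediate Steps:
p(f, u) = 6 - f/9
o(d) = 0
M(Q) = -2 + 1/Q (M(Q) = -2 + 1/(Q + 0) = -2 + 1/Q)
1/(p(138, -47) + 25879) - M(-167) = 1/((6 - ⅑*138) + 25879) - (-2 + 1/(-167)) = 1/((6 - 46/3) + 25879) - (-2 - 1/167) = 1/(-28/3 + 25879) - 1*(-335/167) = 1/(77609/3) + 335/167 = 3/77609 + 335/167 = 25999516/12960703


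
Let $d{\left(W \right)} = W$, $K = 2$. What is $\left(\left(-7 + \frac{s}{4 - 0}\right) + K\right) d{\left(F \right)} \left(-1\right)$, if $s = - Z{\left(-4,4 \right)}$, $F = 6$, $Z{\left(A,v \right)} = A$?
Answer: $24$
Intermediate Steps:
$s = 4$ ($s = \left(-1\right) \left(-4\right) = 4$)
$\left(\left(-7 + \frac{s}{4 - 0}\right) + K\right) d{\left(F \right)} \left(-1\right) = \left(\left(-7 + \frac{4}{4 - 0}\right) + 2\right) 6 \left(-1\right) = \left(\left(-7 + \frac{4}{4 + 0}\right) + 2\right) 6 \left(-1\right) = \left(\left(-7 + \frac{4}{4}\right) + 2\right) 6 \left(-1\right) = \left(\left(-7 + 4 \cdot \frac{1}{4}\right) + 2\right) 6 \left(-1\right) = \left(\left(-7 + 1\right) + 2\right) 6 \left(-1\right) = \left(-6 + 2\right) 6 \left(-1\right) = \left(-4\right) 6 \left(-1\right) = \left(-24\right) \left(-1\right) = 24$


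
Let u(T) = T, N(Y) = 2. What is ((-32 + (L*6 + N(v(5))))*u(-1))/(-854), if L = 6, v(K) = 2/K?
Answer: 3/427 ≈ 0.0070258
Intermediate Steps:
((-32 + (L*6 + N(v(5))))*u(-1))/(-854) = ((-32 + (6*6 + 2))*(-1))/(-854) = ((-32 + (36 + 2))*(-1))*(-1/854) = ((-32 + 38)*(-1))*(-1/854) = (6*(-1))*(-1/854) = -6*(-1/854) = 3/427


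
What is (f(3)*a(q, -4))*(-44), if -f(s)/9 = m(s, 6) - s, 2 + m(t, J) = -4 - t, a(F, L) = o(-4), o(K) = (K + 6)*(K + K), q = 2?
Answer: 76032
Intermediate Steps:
o(K) = 2*K*(6 + K) (o(K) = (6 + K)*(2*K) = 2*K*(6 + K))
a(F, L) = -16 (a(F, L) = 2*(-4)*(6 - 4) = 2*(-4)*2 = -16)
m(t, J) = -6 - t (m(t, J) = -2 + (-4 - t) = -6 - t)
f(s) = 54 + 18*s (f(s) = -9*((-6 - s) - s) = -9*(-6 - 2*s) = 54 + 18*s)
(f(3)*a(q, -4))*(-44) = ((54 + 18*3)*(-16))*(-44) = ((54 + 54)*(-16))*(-44) = (108*(-16))*(-44) = -1728*(-44) = 76032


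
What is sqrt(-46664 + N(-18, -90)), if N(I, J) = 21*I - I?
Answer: 4*I*sqrt(2939) ≈ 216.85*I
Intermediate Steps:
N(I, J) = 20*I
sqrt(-46664 + N(-18, -90)) = sqrt(-46664 + 20*(-18)) = sqrt(-46664 - 360) = sqrt(-47024) = 4*I*sqrt(2939)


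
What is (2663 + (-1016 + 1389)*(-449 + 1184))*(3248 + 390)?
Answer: 1007063884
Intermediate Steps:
(2663 + (-1016 + 1389)*(-449 + 1184))*(3248 + 390) = (2663 + 373*735)*3638 = (2663 + 274155)*3638 = 276818*3638 = 1007063884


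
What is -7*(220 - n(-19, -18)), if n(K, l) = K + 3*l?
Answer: -2051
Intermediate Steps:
-7*(220 - n(-19, -18)) = -7*(220 - (-19 + 3*(-18))) = -7*(220 - (-19 - 54)) = -7*(220 - 1*(-73)) = -7*(220 + 73) = -7*293 = -2051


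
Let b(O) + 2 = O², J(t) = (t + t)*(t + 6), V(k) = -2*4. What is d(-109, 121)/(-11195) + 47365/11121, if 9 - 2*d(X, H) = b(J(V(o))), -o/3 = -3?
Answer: 1071767923/248999190 ≈ 4.3043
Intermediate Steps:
o = 9 (o = -3*(-3) = 9)
V(k) = -8
J(t) = 2*t*(6 + t) (J(t) = (2*t)*(6 + t) = 2*t*(6 + t))
b(O) = -2 + O²
d(X, H) = -1013/2 (d(X, H) = 9/2 - (-2 + (2*(-8)*(6 - 8))²)/2 = 9/2 - (-2 + (2*(-8)*(-2))²)/2 = 9/2 - (-2 + 32²)/2 = 9/2 - (-2 + 1024)/2 = 9/2 - ½*1022 = 9/2 - 511 = -1013/2)
d(-109, 121)/(-11195) + 47365/11121 = -1013/2/(-11195) + 47365/11121 = -1013/2*(-1/11195) + 47365*(1/11121) = 1013/22390 + 47365/11121 = 1071767923/248999190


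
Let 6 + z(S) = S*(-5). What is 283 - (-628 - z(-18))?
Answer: 995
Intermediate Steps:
z(S) = -6 - 5*S (z(S) = -6 + S*(-5) = -6 - 5*S)
283 - (-628 - z(-18)) = 283 - (-628 - (-6 - 5*(-18))) = 283 - (-628 - (-6 + 90)) = 283 - (-628 - 1*84) = 283 - (-628 - 84) = 283 - 1*(-712) = 283 + 712 = 995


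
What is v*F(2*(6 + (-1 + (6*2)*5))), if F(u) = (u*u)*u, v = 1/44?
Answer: 549250/11 ≈ 49932.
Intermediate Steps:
v = 1/44 ≈ 0.022727
F(u) = u**3 (F(u) = u**2*u = u**3)
v*F(2*(6 + (-1 + (6*2)*5))) = (2*(6 + (-1 + (6*2)*5)))**3/44 = (2*(6 + (-1 + 12*5)))**3/44 = (2*(6 + (-1 + 60)))**3/44 = (2*(6 + 59))**3/44 = (2*65)**3/44 = (1/44)*130**3 = (1/44)*2197000 = 549250/11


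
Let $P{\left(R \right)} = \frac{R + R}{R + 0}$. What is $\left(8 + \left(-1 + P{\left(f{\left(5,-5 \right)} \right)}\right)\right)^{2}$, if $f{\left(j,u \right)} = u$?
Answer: $81$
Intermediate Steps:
$P{\left(R \right)} = 2$ ($P{\left(R \right)} = \frac{2 R}{R} = 2$)
$\left(8 + \left(-1 + P{\left(f{\left(5,-5 \right)} \right)}\right)\right)^{2} = \left(8 + \left(-1 + 2\right)\right)^{2} = \left(8 + 1\right)^{2} = 9^{2} = 81$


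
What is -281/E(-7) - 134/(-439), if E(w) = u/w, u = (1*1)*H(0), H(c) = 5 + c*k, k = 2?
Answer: 864183/2195 ≈ 393.71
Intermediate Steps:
H(c) = 5 + 2*c (H(c) = 5 + c*2 = 5 + 2*c)
u = 5 (u = (1*1)*(5 + 2*0) = 1*(5 + 0) = 1*5 = 5)
E(w) = 5/w
-281/E(-7) - 134/(-439) = -281/(5/(-7)) - 134/(-439) = -281/(5*(-1/7)) - 134*(-1/439) = -281/(-5/7) + 134/439 = -281*(-7/5) + 134/439 = 1967/5 + 134/439 = 864183/2195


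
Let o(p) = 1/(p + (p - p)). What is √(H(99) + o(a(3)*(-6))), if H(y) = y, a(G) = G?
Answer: √3562/6 ≈ 9.9471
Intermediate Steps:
o(p) = 1/p (o(p) = 1/(p + 0) = 1/p)
√(H(99) + o(a(3)*(-6))) = √(99 + 1/(3*(-6))) = √(99 + 1/(-18)) = √(99 - 1/18) = √(1781/18) = √3562/6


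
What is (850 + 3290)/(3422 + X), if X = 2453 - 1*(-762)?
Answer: 4140/6637 ≈ 0.62378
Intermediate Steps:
X = 3215 (X = 2453 + 762 = 3215)
(850 + 3290)/(3422 + X) = (850 + 3290)/(3422 + 3215) = 4140/6637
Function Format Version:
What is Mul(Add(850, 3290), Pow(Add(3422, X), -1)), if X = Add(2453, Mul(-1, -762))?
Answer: Rational(4140, 6637) ≈ 0.62378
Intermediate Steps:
X = 3215 (X = Add(2453, 762) = 3215)
Mul(Add(850, 3290), Pow(Add(3422, X), -1)) = Mul(Add(850, 3290), Pow(Add(3422, 3215), -1)) = Mul(4140, Pow(6637, -1)) = Mul(4140, Rational(1, 6637)) = Rational(4140, 6637)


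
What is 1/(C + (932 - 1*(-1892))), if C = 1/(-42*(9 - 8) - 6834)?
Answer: 6876/19417823 ≈ 0.00035411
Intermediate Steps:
C = -1/6876 (C = 1/(-42*1 - 6834) = 1/(-42 - 6834) = 1/(-6876) = -1/6876 ≈ -0.00014543)
1/(C + (932 - 1*(-1892))) = 1/(-1/6876 + (932 - 1*(-1892))) = 1/(-1/6876 + (932 + 1892)) = 1/(-1/6876 + 2824) = 1/(19417823/6876) = 6876/19417823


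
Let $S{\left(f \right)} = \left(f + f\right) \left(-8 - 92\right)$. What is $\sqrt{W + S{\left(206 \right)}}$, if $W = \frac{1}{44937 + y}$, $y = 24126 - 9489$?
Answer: $\frac{i \sqrt{146221332751626}}{59574} \approx 202.98 i$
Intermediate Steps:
$y = 14637$ ($y = 24126 - 9489 = 14637$)
$S{\left(f \right)} = - 200 f$ ($S{\left(f \right)} = 2 f \left(-100\right) = - 200 f$)
$W = \frac{1}{59574}$ ($W = \frac{1}{44937 + 14637} = \frac{1}{59574} \approx 1.6786 \cdot 10^{-5}$)
$\sqrt{W + S{\left(206 \right)}} = \sqrt{\frac{1}{59574} - 41200} = \sqrt{- \frac{2454448799}{59574}} = \frac{i \sqrt{146221332751626}}{59574}$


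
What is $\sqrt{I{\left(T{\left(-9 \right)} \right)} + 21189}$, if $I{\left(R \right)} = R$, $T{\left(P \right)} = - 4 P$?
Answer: $5 \sqrt{849} \approx 145.69$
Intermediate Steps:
$\sqrt{I{\left(T{\left(-9 \right)} \right)} + 21189} = \sqrt{\left(-4\right) \left(-9\right) + 21189} = \sqrt{36 + 21189} = \sqrt{21225} = 5 \sqrt{849}$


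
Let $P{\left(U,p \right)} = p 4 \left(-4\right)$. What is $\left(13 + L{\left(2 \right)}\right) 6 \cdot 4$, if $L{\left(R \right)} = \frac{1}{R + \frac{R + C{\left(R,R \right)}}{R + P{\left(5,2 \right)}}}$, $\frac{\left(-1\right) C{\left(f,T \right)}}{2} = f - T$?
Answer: $\frac{9408}{29} \approx 324.41$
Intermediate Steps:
$P{\left(U,p \right)} = - 16 p$ ($P{\left(U,p \right)} = 4 p \left(-4\right) = - 16 p$)
$C{\left(f,T \right)} = - 2 f + 2 T$ ($C{\left(f,T \right)} = - 2 \left(f - T\right) = - 2 f + 2 T$)
$L{\left(R \right)} = \frac{1}{R + \frac{R}{-32 + R}}$ ($L{\left(R \right)} = \frac{1}{R + \frac{R + \left(- 2 R + 2 R\right)}{R - 32}} = \frac{1}{R + \frac{R + 0}{R - 32}} = \frac{1}{R + \frac{R}{-32 + R}}$)
$\left(13 + L{\left(2 \right)}\right) 6 \cdot 4 = \left(13 + \frac{-32 + 2}{2 \left(-31 + 2\right)}\right) 6 \cdot 4 = \left(13 + \frac{1}{2} \frac{1}{-29} \left(-30\right)\right) 24 = \left(13 + \frac{1}{2} \left(- \frac{1}{29}\right) \left(-30\right)\right) 24 = \left(13 + \frac{15}{29}\right) 24 = \frac{392}{29} \cdot 24 = \frac{9408}{29}$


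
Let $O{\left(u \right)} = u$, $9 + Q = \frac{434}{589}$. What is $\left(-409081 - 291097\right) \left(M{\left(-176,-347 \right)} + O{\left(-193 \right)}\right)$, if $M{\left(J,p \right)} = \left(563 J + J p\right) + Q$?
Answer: $\frac{508418850784}{19} \approx 2.6759 \cdot 10^{10}$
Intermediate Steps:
$Q = - \frac{157}{19}$ ($Q = -9 + \frac{434}{589} = -9 + 434 \cdot \frac{1}{589} = -9 + \frac{14}{19} = - \frac{157}{19} \approx -8.2632$)
$M{\left(J,p \right)} = - \frac{157}{19} + 563 J + J p$ ($M{\left(J,p \right)} = \left(563 J + J p\right) - \frac{157}{19} = - \frac{157}{19} + 563 J + J p$)
$\left(-409081 - 291097\right) \left(M{\left(-176,-347 \right)} + O{\left(-193 \right)}\right) = \left(-409081 - 291097\right) \left(\left(- \frac{157}{19} + 563 \left(-176\right) - -61072\right) - 193\right) = - 700178 \left(\left(- \frac{157}{19} - 99088 + 61072\right) - 193\right) = - 700178 \left(- \frac{722461}{19} - 193\right) = \left(-700178\right) \left(- \frac{726128}{19}\right) = \frac{508418850784}{19}$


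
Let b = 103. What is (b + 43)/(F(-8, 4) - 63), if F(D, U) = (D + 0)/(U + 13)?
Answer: -2482/1079 ≈ -2.3003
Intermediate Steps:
F(D, U) = D/(13 + U)
(b + 43)/(F(-8, 4) - 63) = (103 + 43)/(-8/(13 + 4) - 63) = 146/(-8/17 - 63) = 146/(-1079/17) = -17/1079*146 = -2482/1079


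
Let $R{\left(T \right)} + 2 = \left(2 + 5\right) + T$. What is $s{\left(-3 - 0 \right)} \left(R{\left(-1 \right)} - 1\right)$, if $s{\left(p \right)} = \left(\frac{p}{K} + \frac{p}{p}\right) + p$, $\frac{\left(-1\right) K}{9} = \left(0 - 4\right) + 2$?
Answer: $- \frac{13}{2} \approx -6.5$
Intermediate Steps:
$K = 18$ ($K = - 9 \left(\left(0 - 4\right) + 2\right) = - 9 \left(-4 + 2\right) = \left(-9\right) \left(-2\right) = 18$)
$R{\left(T \right)} = 5 + T$ ($R{\left(T \right)} = -2 + \left(\left(2 + 5\right) + T\right) = -2 + \left(7 + T\right) = 5 + T$)
$s{\left(p \right)} = 1 + \frac{19 p}{18}$ ($s{\left(p \right)} = \left(\frac{p}{18} + \frac{p}{p}\right) + p = \left(p \frac{1}{18} + 1\right) + p = \left(\frac{p}{18} + 1\right) + p = \left(1 + \frac{p}{18}\right) + p = 1 + \frac{19 p}{18}$)
$s{\left(-3 - 0 \right)} \left(R{\left(-1 \right)} - 1\right) = \left(1 + \frac{19 \left(-3 - 0\right)}{18}\right) \left(\left(5 - 1\right) - 1\right) = \left(1 + \frac{19 \left(-3 + 0\right)}{18}\right) \left(4 - 1\right) = \left(1 + \frac{19}{18} \left(-3\right)\right) 3 = \left(1 - \frac{19}{6}\right) 3 = \left(- \frac{13}{6}\right) 3 = - \frac{13}{2}$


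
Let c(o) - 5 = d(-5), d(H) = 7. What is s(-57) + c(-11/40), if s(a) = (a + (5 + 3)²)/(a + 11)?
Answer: 545/46 ≈ 11.848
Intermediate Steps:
c(o) = 12 (c(o) = 5 + 7 = 12)
s(a) = (64 + a)/(11 + a) (s(a) = (a + 8²)/(11 + a) = (a + 64)/(11 + a) = (64 + a)/(11 + a))
s(-57) + c(-11/40) = (64 - 57)/(11 - 57) + 12 = 7/(-46) + 12 = -1/46*7 + 12 = -7/46 + 12 = 545/46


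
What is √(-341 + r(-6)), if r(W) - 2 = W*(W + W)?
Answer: I*√267 ≈ 16.34*I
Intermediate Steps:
r(W) = 2 + 2*W² (r(W) = 2 + W*(W + W) = 2 + W*(2*W) = 2 + 2*W²)
√(-341 + r(-6)) = √(-341 + (2 + 2*(-6)²)) = √(-341 + (2 + 2*36)) = √(-341 + (2 + 72)) = √(-341 + 74) = √(-267) = I*√267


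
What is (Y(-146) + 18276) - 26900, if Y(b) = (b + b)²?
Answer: 76640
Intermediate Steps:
Y(b) = 4*b² (Y(b) = (2*b)² = 4*b²)
(Y(-146) + 18276) - 26900 = (4*(-146)² + 18276) - 26900 = (4*21316 + 18276) - 26900 = (85264 + 18276) - 26900 = 103540 - 26900 = 76640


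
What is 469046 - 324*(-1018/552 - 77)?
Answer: 11375605/23 ≈ 4.9459e+5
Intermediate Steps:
469046 - 324*(-1018/552 - 77) = 469046 - 324*(-1018*1/552 - 77) = 469046 - 324*(-509/276 - 77) = 469046 - 324*(-21761)/276 = 469046 - 1*(-587547/23) = 469046 + 587547/23 = 11375605/23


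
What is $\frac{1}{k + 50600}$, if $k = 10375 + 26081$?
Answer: $\frac{1}{87056} \approx 1.1487 \cdot 10^{-5}$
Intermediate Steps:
$k = 36456$
$\frac{1}{k + 50600} = \frac{1}{36456 + 50600} = \frac{1}{87056}$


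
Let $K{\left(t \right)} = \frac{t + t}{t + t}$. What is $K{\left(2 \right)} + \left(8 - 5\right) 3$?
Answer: $10$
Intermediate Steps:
$K{\left(t \right)} = 1$ ($K{\left(t \right)} = \frac{2 t}{2 t} = 2 t \frac{1}{2 t} = 1$)
$K{\left(2 \right)} + \left(8 - 5\right) 3 = 1 + \left(8 - 5\right) 3 = 1 + 3 \cdot 3 = 1 + 9 = 10$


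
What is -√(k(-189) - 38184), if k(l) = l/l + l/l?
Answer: -I*√38182 ≈ -195.4*I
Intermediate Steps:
k(l) = 2 (k(l) = 1 + 1 = 2)
-√(k(-189) - 38184) = -√(2 - 38184) = -√(-38182) = -I*√38182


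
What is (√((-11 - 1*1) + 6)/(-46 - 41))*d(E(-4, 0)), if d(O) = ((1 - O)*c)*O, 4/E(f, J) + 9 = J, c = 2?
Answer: 104*I*√6/7047 ≈ 0.03615*I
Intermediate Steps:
E(f, J) = 4/(-9 + J)
d(O) = O*(2 - 2*O) (d(O) = ((1 - O)*2)*O = (2 - 2*O)*O = O*(2 - 2*O))
(√((-11 - 1*1) + 6)/(-46 - 41))*d(E(-4, 0)) = (√((-11 - 1*1) + 6)/(-46 - 41))*(2*(4/(-9 + 0))*(1 - 4/(-9 + 0))) = (√((-11 - 1) + 6)/(-87))*(2*(4/(-9))*(1 - 4/(-9))) = (√(-12 + 6)*(-1/87))*(2*(4*(-⅑))*(1 - 4*(-1)/9)) = (√(-6)*(-1/87))*(2*(-4/9)*(1 - 1*(-4/9))) = ((I*√6)*(-1/87))*(2*(-4/9)*(1 + 4/9)) = (-I*√6/87)*(2*(-4/9)*(13/9)) = -I*√6/87*(-104/81) = 104*I*√6/7047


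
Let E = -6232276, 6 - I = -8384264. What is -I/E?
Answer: 4192135/3116138 ≈ 1.3453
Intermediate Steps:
I = 8384270 (I = 6 - 1*(-8384264) = 6 + 8384264 = 8384270)
-I/E = -8384270/(-6232276) = -8384270*(-1)/6232276 = -1*(-4192135/3116138) = 4192135/3116138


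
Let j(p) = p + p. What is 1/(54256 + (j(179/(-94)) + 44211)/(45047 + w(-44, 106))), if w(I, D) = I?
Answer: 2115141/114761167834 ≈ 1.8431e-5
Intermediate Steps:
j(p) = 2*p
1/(54256 + (j(179/(-94)) + 44211)/(45047 + w(-44, 106))) = 1/(54256 + (2*(179/(-94)) + 44211)/(45047 - 44)) = 1/(54256 + (2*(179*(-1/94)) + 44211)/45003) = 1/(54256 + (2*(-179/94) + 44211)*(1/45003)) = 1/(54256 + (-179/47 + 44211)*(1/45003)) = 1/(54256 + (2077738/47)*(1/45003)) = 1/(54256 + 2077738/2115141) = 1/(114761167834/2115141) = 2115141/114761167834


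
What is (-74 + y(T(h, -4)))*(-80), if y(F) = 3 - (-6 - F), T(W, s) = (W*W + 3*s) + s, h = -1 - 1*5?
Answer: 3600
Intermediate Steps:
h = -6 (h = -1 - 5 = -6)
T(W, s) = W² + 4*s (T(W, s) = (W² + 3*s) + s = W² + 4*s)
y(F) = 9 + F (y(F) = 3 + (6 + F) = 9 + F)
(-74 + y(T(h, -4)))*(-80) = (-74 + (9 + ((-6)² + 4*(-4))))*(-80) = (-74 + (9 + (36 - 16)))*(-80) = (-74 + (9 + 20))*(-80) = (-74 + 29)*(-80) = -45*(-80) = 3600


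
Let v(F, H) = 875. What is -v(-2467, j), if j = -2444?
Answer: -875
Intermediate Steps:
-v(-2467, j) = -1*875 = -875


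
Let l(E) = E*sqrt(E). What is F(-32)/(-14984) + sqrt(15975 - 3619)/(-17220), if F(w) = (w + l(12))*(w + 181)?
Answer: 596/1873 - 447*sqrt(3)/1873 - sqrt(3089)/8610 ≈ -0.10161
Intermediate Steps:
l(E) = E**(3/2)
F(w) = (181 + w)*(w + 24*sqrt(3)) (F(w) = (w + 12**(3/2))*(w + 181) = (w + 24*sqrt(3))*(181 + w) = (181 + w)*(w + 24*sqrt(3)))
F(-32)/(-14984) + sqrt(15975 - 3619)/(-17220) = ((-32)**2 + 181*(-32) + 4344*sqrt(3) + 24*(-32)*sqrt(3))/(-14984) + sqrt(15975 - 3619)/(-17220) = (1024 - 5792 + 4344*sqrt(3) - 768*sqrt(3))*(-1/14984) + sqrt(12356)*(-1/17220) = (-4768 + 3576*sqrt(3))*(-1/14984) + (2*sqrt(3089))*(-1/17220) = (596/1873 - 447*sqrt(3)/1873) - sqrt(3089)/8610 = 596/1873 - 447*sqrt(3)/1873 - sqrt(3089)/8610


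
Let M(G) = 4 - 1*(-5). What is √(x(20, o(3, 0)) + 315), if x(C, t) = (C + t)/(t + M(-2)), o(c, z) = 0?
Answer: √2855/3 ≈ 17.811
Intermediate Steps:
M(G) = 9 (M(G) = 4 + 5 = 9)
x(C, t) = (C + t)/(9 + t) (x(C, t) = (C + t)/(t + 9) = (C + t)/(9 + t))
√(x(20, o(3, 0)) + 315) = √((20 + 0)/(9 + 0) + 315) = √(20/9 + 315) = √(2855/9) = √2855/3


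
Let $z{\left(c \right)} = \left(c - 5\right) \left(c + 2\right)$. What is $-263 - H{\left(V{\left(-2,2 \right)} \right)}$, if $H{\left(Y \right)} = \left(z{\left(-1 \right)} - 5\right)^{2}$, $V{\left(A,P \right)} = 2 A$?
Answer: $-384$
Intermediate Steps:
$z{\left(c \right)} = \left(-5 + c\right) \left(2 + c\right)$
$H{\left(Y \right)} = 121$ ($H{\left(Y \right)} = \left(\left(-10 + \left(-1\right)^{2} - -3\right) - 5\right)^{2} = \left(\left(-10 + 1 + 3\right) - 5\right)^{2} = \left(-6 - 5\right)^{2} = \left(-11\right)^{2} = 121$)
$-263 - H{\left(V{\left(-2,2 \right)} \right)} = -263 - 121 = -384$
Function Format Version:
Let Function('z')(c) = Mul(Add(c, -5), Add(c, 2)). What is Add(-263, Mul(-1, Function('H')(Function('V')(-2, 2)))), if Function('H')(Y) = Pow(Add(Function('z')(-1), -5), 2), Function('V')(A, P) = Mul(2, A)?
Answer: -384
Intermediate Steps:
Function('z')(c) = Mul(Add(-5, c), Add(2, c))
Function('H')(Y) = 121 (Function('H')(Y) = Pow(Add(Add(-10, Pow(-1, 2), Mul(-3, -1)), -5), 2) = Pow(Add(Add(-10, 1, 3), -5), 2) = Pow(Add(-6, -5), 2) = Pow(-11, 2) = 121)
Add(-263, Mul(-1, Function('H')(Function('V')(-2, 2)))) = Add(-263, Mul(-1, 121)) = Add(-263, -121) = -384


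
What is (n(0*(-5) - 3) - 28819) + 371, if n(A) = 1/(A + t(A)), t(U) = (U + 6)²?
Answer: -170687/6 ≈ -28448.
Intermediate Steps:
t(U) = (6 + U)²
n(A) = 1/(A + (6 + A)²)
(n(0*(-5) - 3) - 28819) + 371 = (1/((0*(-5) - 3) + (6 + (0*(-5) - 3))²) - 28819) + 371 = (1/((0 - 3) + (6 + (0 - 3))²) - 28819) + 371 = (1/(-3 + (6 - 3)²) - 28819) + 371 = (1/(-3 + 3²) - 28819) + 371 = (1/(-3 + 9) - 28819) + 371 = (1/6 - 28819) + 371 = (⅙ - 28819) + 371 = -172913/6 + 371 = -170687/6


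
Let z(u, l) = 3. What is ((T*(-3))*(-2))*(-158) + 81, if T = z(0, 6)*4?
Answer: -11295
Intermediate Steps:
T = 12 (T = 3*4 = 12)
((T*(-3))*(-2))*(-158) + 81 = ((12*(-3))*(-2))*(-158) + 81 = -36*(-2)*(-158) + 81 = 72*(-158) + 81 = -11376 + 81 = -11295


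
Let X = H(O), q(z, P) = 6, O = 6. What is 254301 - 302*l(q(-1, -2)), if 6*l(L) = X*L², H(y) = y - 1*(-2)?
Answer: 239805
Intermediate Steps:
H(y) = 2 + y (H(y) = y + 2 = 2 + y)
X = 8 (X = 2 + 6 = 8)
l(L) = 4*L²/3 (l(L) = (8*L²)/6 = 4*L²/3)
254301 - 302*l(q(-1, -2)) = 254301 - 302*(4/3)*6² = 254301 - 302*(4/3)*36 = 254301 - 302*48 = 254301 - 1*14496 = 254301 - 14496 = 239805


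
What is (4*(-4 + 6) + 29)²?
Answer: 1369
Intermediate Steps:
(4*(-4 + 6) + 29)² = (4*2 + 29)² = (8 + 29)² = 37² = 1369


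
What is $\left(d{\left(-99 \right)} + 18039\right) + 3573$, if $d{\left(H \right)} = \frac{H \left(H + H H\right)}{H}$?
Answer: $31314$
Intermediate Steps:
$d{\left(H \right)} = H + H^{2}$ ($d{\left(H \right)} = \frac{H \left(H + H^{2}\right)}{H} = H + H^{2}$)
$\left(d{\left(-99 \right)} + 18039\right) + 3573 = \left(- 99 \left(1 - 99\right) + 18039\right) + 3573 = \left(\left(-99\right) \left(-98\right) + 18039\right) + 3573 = \left(9702 + 18039\right) + 3573 = 27741 + 3573 = 31314$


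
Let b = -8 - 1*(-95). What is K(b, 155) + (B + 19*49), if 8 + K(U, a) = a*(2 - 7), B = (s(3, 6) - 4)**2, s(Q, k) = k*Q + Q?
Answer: 437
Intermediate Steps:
b = 87 (b = -8 + 95 = 87)
s(Q, k) = Q + Q*k (s(Q, k) = Q*k + Q = Q + Q*k)
B = 289 (B = (3*(1 + 6) - 4)**2 = (3*7 - 4)**2 = (21 - 4)**2 = 17**2 = 289)
K(U, a) = -8 - 5*a (K(U, a) = -8 + a*(2 - 7) = -8 + a*(-5) = -8 - 5*a)
K(b, 155) + (B + 19*49) = (-8 - 5*155) + (289 + 19*49) = (-8 - 775) + (289 + 931) = -783 + 1220 = 437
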